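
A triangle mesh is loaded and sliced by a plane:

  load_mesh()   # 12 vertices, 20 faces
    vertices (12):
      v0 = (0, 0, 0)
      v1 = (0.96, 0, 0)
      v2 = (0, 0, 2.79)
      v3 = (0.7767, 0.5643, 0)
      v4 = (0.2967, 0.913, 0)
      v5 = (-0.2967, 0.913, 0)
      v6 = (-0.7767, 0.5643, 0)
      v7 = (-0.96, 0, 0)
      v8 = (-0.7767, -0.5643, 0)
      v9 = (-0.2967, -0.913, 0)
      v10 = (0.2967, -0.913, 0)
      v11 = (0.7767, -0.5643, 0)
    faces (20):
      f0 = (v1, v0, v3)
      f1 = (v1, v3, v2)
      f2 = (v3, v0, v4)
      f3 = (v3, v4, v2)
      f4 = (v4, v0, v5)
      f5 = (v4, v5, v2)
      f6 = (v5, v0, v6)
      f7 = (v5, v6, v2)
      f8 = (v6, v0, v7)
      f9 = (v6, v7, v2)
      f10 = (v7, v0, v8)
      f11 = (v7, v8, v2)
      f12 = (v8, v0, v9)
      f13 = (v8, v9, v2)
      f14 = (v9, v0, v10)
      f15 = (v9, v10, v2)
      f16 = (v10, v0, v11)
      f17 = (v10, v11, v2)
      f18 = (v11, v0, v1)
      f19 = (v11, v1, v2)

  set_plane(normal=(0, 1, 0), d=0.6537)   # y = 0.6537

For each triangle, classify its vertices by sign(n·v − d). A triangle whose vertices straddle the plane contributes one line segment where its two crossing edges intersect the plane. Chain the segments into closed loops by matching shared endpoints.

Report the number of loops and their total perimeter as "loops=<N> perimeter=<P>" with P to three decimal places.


Straddling triangles (6 of 20):
  (v3,v0,v4) [--+] → (0.212435, 0.6537, 0)–(0.653637, 0.6537, 0)  len=0.4412
  (v3,v4,v2) [-+-] → (0.653637, 0.6537, 0)–(0.212435, 0.6537, 0.792384)  len=0.9069
  (v4,v0,v5) [+-+] → (0.212435, 0.6537, 0)–(-0.212435, 0.6537, 0)  len=0.4249
  (v4,v5,v2) [++-] → (-0.212435, 0.6537, 0.792384)–(0.212435, 0.6537, 0.792384)  len=0.4249
  (v5,v0,v6) [+--] → (-0.212435, 0.6537, 0)–(-0.653637, 0.6537, 0)  len=0.4412
  (v5,v6,v2) [+--] → (-0.653637, 0.6537, 0)–(-0.212435, 0.6537, 0.792384)  len=0.9069

Chained into 1 loop(s):
  loop 1: 6 segments, perimeter = 3.5460
Total perimeter = 3.546

loops=1 perimeter=3.546


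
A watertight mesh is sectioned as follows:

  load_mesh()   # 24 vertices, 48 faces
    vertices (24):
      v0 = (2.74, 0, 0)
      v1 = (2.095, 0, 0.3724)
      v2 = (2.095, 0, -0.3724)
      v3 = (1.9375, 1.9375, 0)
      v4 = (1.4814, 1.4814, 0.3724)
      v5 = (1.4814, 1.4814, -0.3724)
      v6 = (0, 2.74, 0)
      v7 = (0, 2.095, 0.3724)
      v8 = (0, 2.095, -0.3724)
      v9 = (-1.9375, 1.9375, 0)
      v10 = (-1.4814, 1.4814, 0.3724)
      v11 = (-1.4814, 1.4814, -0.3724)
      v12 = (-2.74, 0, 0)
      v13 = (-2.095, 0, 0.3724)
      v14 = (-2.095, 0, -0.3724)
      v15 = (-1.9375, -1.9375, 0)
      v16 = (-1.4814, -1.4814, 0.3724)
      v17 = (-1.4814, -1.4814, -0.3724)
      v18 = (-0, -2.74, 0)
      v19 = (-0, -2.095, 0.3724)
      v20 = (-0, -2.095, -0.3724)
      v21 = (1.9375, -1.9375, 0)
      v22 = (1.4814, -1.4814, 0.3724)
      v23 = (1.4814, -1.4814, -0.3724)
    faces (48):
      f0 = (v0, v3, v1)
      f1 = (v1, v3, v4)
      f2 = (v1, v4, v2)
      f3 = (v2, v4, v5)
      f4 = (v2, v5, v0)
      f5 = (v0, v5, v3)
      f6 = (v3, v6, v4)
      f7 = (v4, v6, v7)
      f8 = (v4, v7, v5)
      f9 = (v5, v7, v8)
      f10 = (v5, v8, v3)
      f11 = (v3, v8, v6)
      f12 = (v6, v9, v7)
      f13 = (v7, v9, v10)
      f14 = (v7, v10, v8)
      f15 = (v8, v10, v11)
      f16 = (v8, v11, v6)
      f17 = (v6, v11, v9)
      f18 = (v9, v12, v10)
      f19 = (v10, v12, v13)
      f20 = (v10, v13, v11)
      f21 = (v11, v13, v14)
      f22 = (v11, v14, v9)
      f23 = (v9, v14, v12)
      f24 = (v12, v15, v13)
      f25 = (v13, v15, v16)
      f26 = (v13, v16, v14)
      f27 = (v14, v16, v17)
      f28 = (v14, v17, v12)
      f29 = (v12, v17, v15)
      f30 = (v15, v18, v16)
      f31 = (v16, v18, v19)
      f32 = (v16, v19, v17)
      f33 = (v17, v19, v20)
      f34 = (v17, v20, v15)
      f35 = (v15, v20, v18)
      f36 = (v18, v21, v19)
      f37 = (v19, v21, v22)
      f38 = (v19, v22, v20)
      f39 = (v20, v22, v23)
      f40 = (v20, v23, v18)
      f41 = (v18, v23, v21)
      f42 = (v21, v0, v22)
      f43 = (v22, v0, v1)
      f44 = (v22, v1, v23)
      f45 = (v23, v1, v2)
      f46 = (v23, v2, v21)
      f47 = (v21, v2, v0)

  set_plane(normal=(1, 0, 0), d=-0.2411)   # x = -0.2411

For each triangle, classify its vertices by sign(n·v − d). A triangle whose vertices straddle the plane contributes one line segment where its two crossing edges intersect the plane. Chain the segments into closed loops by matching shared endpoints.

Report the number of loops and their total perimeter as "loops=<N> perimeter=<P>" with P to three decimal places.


loops=2 perimeter=4.469

Straddling triangles (12 of 48):
  (v6,v9,v7) [+-+] → (-0.2411, 2.64014, 0)–(-0.2411, 2.0754, 0.326059)  len=0.6521
  (v7,v9,v10) [+--] → (-0.2411, 2.0754, 0.326059)–(-0.2411, 1.99514, 0.3724)  len=0.0927
  (v7,v10,v8) [+-+] → (-0.2411, 1.99514, 0.3724)–(-0.2411, 1.99514, -0.251183)  len=0.6236
  (v8,v10,v11) [+--] → (-0.2411, 1.99514, -0.251183)–(-0.2411, 1.99514, -0.3724)  len=0.1212
  (v8,v11,v6) [+-+] → (-0.2411, 1.99514, -0.3724)–(-0.2411, 2.53516, -0.0606086)  len=0.6236
  (v6,v11,v9) [+--] → (-0.2411, 2.53516, -0.0606086)–(-0.2411, 2.64014, 0)  len=0.1212
  (v15,v18,v16) [-+-] → (-0.2411, -2.64014, 0)–(-0.2411, -2.53516, 0.0606086)  len=0.1212
  (v16,v18,v19) [-++] → (-0.2411, -2.53516, 0.0606086)–(-0.2411, -1.99514, 0.3724)  len=0.6236
  (v16,v19,v17) [-+-] → (-0.2411, -1.99514, 0.3724)–(-0.2411, -1.99514, 0.251183)  len=0.1212
  (v17,v19,v20) [-++] → (-0.2411, -1.99514, 0.251183)–(-0.2411, -1.99514, -0.3724)  len=0.6236
  (v17,v20,v15) [-+-] → (-0.2411, -1.99514, -0.3724)–(-0.2411, -2.0754, -0.326059)  len=0.0927
  (v15,v20,v18) [-++] → (-0.2411, -2.0754, -0.326059)–(-0.2411, -2.64014, 0)  len=0.6521

Chained into 2 loop(s):
  loop 1: 6 segments, perimeter = 2.2344
  loop 2: 6 segments, perimeter = 2.2344
Total perimeter = 4.469


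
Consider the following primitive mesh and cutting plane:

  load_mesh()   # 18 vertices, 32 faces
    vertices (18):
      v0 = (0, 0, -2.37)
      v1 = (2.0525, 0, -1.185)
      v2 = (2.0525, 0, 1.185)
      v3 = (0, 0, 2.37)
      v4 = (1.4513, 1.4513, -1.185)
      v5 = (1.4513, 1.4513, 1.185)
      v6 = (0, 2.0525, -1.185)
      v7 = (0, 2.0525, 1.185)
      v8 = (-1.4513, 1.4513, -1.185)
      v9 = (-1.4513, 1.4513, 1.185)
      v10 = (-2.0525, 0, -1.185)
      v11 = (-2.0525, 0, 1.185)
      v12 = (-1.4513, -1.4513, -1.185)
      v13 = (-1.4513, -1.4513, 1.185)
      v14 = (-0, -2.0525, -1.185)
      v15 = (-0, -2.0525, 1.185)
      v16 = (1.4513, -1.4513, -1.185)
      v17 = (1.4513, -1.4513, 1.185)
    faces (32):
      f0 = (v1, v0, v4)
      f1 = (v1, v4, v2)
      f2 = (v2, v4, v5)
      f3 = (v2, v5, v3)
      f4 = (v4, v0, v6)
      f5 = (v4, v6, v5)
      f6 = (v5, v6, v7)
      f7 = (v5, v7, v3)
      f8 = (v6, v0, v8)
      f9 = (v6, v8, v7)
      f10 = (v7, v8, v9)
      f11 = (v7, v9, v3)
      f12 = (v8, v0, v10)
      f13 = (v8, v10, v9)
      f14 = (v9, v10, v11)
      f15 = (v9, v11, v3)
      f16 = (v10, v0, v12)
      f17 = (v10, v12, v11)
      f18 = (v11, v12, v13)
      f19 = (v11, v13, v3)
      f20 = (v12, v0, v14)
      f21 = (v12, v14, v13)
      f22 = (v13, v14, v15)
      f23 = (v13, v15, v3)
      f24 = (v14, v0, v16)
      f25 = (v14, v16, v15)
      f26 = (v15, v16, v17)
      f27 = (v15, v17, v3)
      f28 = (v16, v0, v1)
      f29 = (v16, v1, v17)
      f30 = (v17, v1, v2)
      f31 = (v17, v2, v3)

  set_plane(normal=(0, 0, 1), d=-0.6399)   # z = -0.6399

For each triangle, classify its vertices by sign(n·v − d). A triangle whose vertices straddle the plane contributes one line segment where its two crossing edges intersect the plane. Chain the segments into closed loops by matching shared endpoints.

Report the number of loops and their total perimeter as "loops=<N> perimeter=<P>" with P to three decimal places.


loops=1 perimeter=12.567

Straddling triangles (16 of 32):
  (v1,v4,v2) [--+] → (1.58958, 1.1175, -0.6399)–(2.0525, 0, -0.6399)  len=1.2096
  (v2,v4,v5) [+-+] → (1.58958, 1.1175, -0.6399)–(1.4513, 1.4513, -0.6399)  len=0.3613
  (v4,v6,v5) [--+] → (0.333799, 1.91422, -0.6399)–(1.4513, 1.4513, -0.6399)  len=1.2096
  (v5,v6,v7) [+-+] → (0.333799, 1.91422, -0.6399)–(0, 2.0525, -0.6399)  len=0.3613
  (v6,v8,v7) [--+] → (-1.1175, 1.58958, -0.6399)–(0, 2.0525, -0.6399)  len=1.2096
  (v7,v8,v9) [+-+] → (-1.1175, 1.58958, -0.6399)–(-1.4513, 1.4513, -0.6399)  len=0.3613
  (v8,v10,v9) [--+] → (-1.91422, 0.333799, -0.6399)–(-1.4513, 1.4513, -0.6399)  len=1.2096
  (v9,v10,v11) [+-+] → (-1.91422, 0.333799, -0.6399)–(-2.0525, 0, -0.6399)  len=0.3613
  (v10,v12,v11) [--+] → (-1.58958, -1.1175, -0.6399)–(-2.0525, 0, -0.6399)  len=1.2096
  (v11,v12,v13) [+-+] → (-1.58958, -1.1175, -0.6399)–(-1.4513, -1.4513, -0.6399)  len=0.3613
  (v12,v14,v13) [--+] → (-0.333799, -1.91422, -0.6399)–(-1.4513, -1.4513, -0.6399)  len=1.2096
  (v13,v14,v15) [+-+] → (-0.333799, -1.91422, -0.6399)–(0, -2.0525, -0.6399)  len=0.3613
  (v14,v16,v15) [--+] → (1.1175, -1.58958, -0.6399)–(0, -2.0525, -0.6399)  len=1.2096
  (v15,v16,v17) [+-+] → (1.1175, -1.58958, -0.6399)–(1.4513, -1.4513, -0.6399)  len=0.3613
  (v16,v1,v17) [--+] → (1.91422, -0.333799, -0.6399)–(1.4513, -1.4513, -0.6399)  len=1.2096
  (v17,v1,v2) [+-+] → (1.91422, -0.333799, -0.6399)–(2.0525, 0, -0.6399)  len=0.3613

Chained into 1 loop(s):
  loop 1: 16 segments, perimeter = 12.5672
Total perimeter = 12.567


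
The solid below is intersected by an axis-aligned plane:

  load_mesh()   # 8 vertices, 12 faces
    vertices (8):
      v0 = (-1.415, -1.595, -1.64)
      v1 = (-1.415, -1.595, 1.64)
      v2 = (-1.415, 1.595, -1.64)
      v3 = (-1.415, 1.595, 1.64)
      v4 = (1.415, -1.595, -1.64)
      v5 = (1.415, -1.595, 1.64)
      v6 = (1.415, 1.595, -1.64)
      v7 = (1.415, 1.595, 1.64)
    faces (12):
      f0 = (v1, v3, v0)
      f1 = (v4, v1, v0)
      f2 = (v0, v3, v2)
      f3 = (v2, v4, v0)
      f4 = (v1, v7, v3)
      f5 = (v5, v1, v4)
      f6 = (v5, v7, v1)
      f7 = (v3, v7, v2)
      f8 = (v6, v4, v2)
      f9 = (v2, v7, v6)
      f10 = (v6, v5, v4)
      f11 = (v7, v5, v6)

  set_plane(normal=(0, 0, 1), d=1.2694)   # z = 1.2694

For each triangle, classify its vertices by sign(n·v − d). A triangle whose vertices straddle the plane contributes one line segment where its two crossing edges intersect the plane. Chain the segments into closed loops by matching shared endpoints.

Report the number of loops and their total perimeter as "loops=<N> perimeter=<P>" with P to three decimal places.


Straddling triangles (8 of 12):
  (v1,v3,v0) [++-] → (-1.415, 1.23457, 1.2694)–(-1.415, -1.595, 1.2694)  len=2.8296
  (v4,v1,v0) [-+-] → (-1.09524, -1.595, 1.2694)–(-1.415, -1.595, 1.2694)  len=0.3198
  (v0,v3,v2) [-+-] → (-1.415, 1.23457, 1.2694)–(-1.415, 1.595, 1.2694)  len=0.3604
  (v5,v1,v4) [++-] → (-1.09524, -1.595, 1.2694)–(1.415, -1.595, 1.2694)  len=2.5102
  (v3,v7,v2) [++-] → (1.09524, 1.595, 1.2694)–(-1.415, 1.595, 1.2694)  len=2.5102
  (v2,v7,v6) [-+-] → (1.09524, 1.595, 1.2694)–(1.415, 1.595, 1.2694)  len=0.3198
  (v6,v5,v4) [-+-] → (1.415, -1.23457, 1.2694)–(1.415, -1.595, 1.2694)  len=0.3604
  (v7,v5,v6) [++-] → (1.415, -1.23457, 1.2694)–(1.415, 1.595, 1.2694)  len=2.8296

Chained into 1 loop(s):
  loop 1: 8 segments, perimeter = 12.0400
Total perimeter = 12.040

loops=1 perimeter=12.040


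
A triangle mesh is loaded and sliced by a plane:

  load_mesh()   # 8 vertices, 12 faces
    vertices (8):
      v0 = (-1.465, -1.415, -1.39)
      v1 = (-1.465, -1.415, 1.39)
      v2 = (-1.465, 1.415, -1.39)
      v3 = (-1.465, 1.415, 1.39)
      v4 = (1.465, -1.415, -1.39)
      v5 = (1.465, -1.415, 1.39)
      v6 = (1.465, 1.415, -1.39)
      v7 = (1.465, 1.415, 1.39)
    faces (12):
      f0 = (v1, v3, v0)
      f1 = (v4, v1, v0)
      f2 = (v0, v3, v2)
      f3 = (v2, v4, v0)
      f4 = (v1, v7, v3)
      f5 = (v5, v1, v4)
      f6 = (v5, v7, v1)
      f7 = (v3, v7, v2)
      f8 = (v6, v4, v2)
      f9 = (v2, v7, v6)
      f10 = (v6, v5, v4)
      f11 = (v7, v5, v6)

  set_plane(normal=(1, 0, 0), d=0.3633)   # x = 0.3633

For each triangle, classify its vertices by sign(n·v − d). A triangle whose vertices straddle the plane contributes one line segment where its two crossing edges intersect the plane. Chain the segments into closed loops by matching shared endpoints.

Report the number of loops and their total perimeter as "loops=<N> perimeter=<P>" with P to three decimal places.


Straddling triangles (8 of 12):
  (v4,v1,v0) [+--] → (0.3633, -1.415, -0.344701)–(0.3633, -1.415, -1.39)  len=1.0453
  (v2,v4,v0) [-+-] → (0.3633, -0.350901, -1.39)–(0.3633, -1.415, -1.39)  len=1.0641
  (v1,v7,v3) [-+-] → (0.3633, 0.350901, 1.39)–(0.3633, 1.415, 1.39)  len=1.0641
  (v5,v1,v4) [+-+] → (0.3633, -1.415, 1.39)–(0.3633, -1.415, -0.344701)  len=1.7347
  (v5,v7,v1) [++-] → (0.3633, 0.350901, 1.39)–(0.3633, -1.415, 1.39)  len=1.7659
  (v3,v7,v2) [-+-] → (0.3633, 1.415, 1.39)–(0.3633, 1.415, 0.344701)  len=1.0453
  (v6,v4,v2) [++-] → (0.3633, -0.350901, -1.39)–(0.3633, 1.415, -1.39)  len=1.7659
  (v2,v7,v6) [-++] → (0.3633, 1.415, 0.344701)–(0.3633, 1.415, -1.39)  len=1.7347

Chained into 1 loop(s):
  loop 1: 8 segments, perimeter = 11.2200
Total perimeter = 11.220

loops=1 perimeter=11.220


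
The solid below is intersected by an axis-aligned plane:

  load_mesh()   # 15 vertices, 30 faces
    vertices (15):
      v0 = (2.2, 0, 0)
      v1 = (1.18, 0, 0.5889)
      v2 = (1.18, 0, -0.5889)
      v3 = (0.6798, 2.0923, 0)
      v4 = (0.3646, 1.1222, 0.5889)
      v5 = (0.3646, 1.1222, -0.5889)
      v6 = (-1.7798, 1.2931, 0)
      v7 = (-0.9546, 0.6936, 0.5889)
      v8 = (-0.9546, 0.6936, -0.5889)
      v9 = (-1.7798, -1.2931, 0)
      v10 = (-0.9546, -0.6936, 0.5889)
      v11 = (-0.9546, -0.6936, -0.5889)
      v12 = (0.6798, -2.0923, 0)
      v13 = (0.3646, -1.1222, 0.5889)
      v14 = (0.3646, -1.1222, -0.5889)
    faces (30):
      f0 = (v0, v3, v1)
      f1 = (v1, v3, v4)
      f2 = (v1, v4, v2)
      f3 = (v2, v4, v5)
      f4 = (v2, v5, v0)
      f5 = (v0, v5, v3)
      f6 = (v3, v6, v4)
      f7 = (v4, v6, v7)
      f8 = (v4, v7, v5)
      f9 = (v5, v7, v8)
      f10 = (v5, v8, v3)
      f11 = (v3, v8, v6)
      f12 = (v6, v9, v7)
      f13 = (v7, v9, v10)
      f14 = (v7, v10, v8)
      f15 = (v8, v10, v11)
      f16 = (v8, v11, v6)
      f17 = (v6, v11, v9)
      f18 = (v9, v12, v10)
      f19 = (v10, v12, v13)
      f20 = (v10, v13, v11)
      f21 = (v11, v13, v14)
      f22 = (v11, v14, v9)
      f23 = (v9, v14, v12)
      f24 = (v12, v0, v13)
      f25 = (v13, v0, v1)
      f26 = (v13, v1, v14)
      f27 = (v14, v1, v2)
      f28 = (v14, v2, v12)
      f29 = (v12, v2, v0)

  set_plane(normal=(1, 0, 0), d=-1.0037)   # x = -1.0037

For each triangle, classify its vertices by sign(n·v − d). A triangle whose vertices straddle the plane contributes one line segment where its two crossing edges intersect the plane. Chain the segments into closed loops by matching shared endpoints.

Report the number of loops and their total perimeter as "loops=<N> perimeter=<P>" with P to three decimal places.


Straddling triangles (10 of 30):
  (v3,v6,v4) [+-+] → (-1.0037, 1.54528, 0)–(-1.0037, 1.23125, 0.213134)  len=0.3795
  (v4,v6,v7) [+-+] → (-1.0037, 1.23125, 0.213134)–(-1.0037, 0.729271, 0.55386)  len=0.6067
  (v3,v8,v6) [++-] → (-1.0037, 0.729271, -0.55386)–(-1.0037, 1.54528, 0)  len=0.9862
  (v6,v9,v7) [--+] → (-1.0037, 0.57539, 0.55386)–(-1.0037, 0.729271, 0.55386)  len=0.1539
  (v7,v9,v10) [+-+] → (-1.0037, 0.57539, 0.55386)–(-1.0037, -0.729271, 0.55386)  len=1.3047
  (v8,v11,v6) [++-] → (-1.0037, -0.57539, -0.55386)–(-1.0037, 0.729271, -0.55386)  len=1.3047
  (v6,v11,v9) [-+-] → (-1.0037, -0.57539, -0.55386)–(-1.0037, -0.729271, -0.55386)  len=0.1539
  (v9,v12,v10) [-++] → (-1.0037, -1.54528, 0)–(-1.0037, -0.729271, 0.55386)  len=0.9862
  (v11,v14,v9) [++-] → (-1.0037, -1.23125, -0.213134)–(-1.0037, -0.729271, -0.55386)  len=0.6067
  (v9,v14,v12) [-++] → (-1.0037, -1.23125, -0.213134)–(-1.0037, -1.54528, 0)  len=0.3795

Chained into 1 loop(s):
  loop 1: 10 segments, perimeter = 6.8620
Total perimeter = 6.862

loops=1 perimeter=6.862


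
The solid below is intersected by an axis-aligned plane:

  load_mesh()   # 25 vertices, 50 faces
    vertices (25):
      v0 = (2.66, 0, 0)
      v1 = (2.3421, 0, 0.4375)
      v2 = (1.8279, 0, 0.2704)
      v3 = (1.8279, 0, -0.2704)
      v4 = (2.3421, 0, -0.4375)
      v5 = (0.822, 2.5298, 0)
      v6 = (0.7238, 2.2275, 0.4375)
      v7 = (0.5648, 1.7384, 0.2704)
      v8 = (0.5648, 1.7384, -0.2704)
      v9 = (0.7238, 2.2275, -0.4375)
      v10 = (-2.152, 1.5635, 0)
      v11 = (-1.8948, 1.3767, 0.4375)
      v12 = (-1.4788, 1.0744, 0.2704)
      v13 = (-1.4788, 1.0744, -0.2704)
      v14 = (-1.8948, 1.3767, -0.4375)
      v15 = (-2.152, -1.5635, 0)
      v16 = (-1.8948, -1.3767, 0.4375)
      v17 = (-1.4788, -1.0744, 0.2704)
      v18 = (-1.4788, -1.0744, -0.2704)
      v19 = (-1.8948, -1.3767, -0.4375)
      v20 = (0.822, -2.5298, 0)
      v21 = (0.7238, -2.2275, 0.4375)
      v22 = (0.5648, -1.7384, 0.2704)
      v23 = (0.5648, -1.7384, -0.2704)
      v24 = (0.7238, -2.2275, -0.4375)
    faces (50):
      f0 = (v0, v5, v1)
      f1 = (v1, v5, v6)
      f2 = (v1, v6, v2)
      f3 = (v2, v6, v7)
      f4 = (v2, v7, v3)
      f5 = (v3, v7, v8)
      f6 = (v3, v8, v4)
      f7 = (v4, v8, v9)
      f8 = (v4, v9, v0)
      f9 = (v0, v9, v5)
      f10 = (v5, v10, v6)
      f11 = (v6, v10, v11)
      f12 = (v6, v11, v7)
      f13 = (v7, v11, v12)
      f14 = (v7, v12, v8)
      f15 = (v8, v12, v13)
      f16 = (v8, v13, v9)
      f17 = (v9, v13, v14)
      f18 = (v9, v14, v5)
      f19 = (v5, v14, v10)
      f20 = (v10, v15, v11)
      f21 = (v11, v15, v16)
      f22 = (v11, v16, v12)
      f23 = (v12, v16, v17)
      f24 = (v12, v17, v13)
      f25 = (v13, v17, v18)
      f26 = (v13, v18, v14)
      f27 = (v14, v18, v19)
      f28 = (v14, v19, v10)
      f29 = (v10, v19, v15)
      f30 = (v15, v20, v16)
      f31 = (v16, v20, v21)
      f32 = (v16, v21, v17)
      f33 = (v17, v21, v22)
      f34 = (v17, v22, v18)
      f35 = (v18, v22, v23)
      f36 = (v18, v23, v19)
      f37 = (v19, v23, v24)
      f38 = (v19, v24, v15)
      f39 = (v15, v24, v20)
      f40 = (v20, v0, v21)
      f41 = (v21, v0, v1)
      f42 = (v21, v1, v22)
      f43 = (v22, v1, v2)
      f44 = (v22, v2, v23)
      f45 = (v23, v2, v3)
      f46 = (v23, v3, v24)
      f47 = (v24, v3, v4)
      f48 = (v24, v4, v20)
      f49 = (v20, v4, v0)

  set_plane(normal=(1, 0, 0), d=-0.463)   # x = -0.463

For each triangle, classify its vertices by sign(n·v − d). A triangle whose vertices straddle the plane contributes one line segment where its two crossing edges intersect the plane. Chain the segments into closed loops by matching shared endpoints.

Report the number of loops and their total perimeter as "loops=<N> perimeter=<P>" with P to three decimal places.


Straddling triangles (20 of 50):
  (v5,v10,v6) [+-+] → (-0.463, 2.11228, 0)–(-0.463, 1.95348, 0.25695)  len=0.3021
  (v6,v10,v11) [+--] → (-0.463, 1.95348, 0.25695)–(-0.463, 1.8419, 0.4375)  len=0.2122
  (v6,v11,v7) [+-+] → (-0.463, 1.8419, 0.4375)–(-0.463, 1.58726, 0.340227)  len=0.2726
  (v7,v11,v12) [+--] → (-0.463, 1.58726, 0.340227)–(-0.463, 1.40445, 0.2704)  len=0.1957
  (v7,v12,v8) [+-+] → (-0.463, 1.40445, 0.2704)–(-0.463, 1.40445, 0.00158779)  len=0.2688
  (v8,v12,v13) [+--] → (-0.463, 1.40445, 0.00158779)–(-0.463, 1.40445, -0.2704)  len=0.2720
  (v8,v13,v9) [+-+] → (-0.463, 1.40445, -0.2704)–(-0.463, 1.60619, -0.347464)  len=0.2160
  (v9,v13,v14) [+--] → (-0.463, 1.60619, -0.347464)–(-0.463, 1.8419, -0.4375)  len=0.2523
  (v9,v14,v5) [+-+] → (-0.463, 1.8419, -0.4375)–(-0.463, 1.9844, -0.20693)  len=0.2711
  (v5,v14,v10) [+--] → (-0.463, 1.9844, -0.20693)–(-0.463, 2.11228, 0)  len=0.2433
  (v15,v20,v16) [-+-] → (-0.463, -2.11228, 0)–(-0.463, -1.9844, 0.20693)  len=0.2433
  (v16,v20,v21) [-++] → (-0.463, -1.9844, 0.20693)–(-0.463, -1.8419, 0.4375)  len=0.2711
  (v16,v21,v17) [-+-] → (-0.463, -1.8419, 0.4375)–(-0.463, -1.60619, 0.347464)  len=0.2523
  (v17,v21,v22) [-++] → (-0.463, -1.60619, 0.347464)–(-0.463, -1.40445, 0.2704)  len=0.2160
  (v17,v22,v18) [-+-] → (-0.463, -1.40445, 0.2704)–(-0.463, -1.40445, -0.00158779)  len=0.2720
  (v18,v22,v23) [-++] → (-0.463, -1.40445, -0.00158779)–(-0.463, -1.40445, -0.2704)  len=0.2688
  (v18,v23,v19) [-+-] → (-0.463, -1.40445, -0.2704)–(-0.463, -1.58726, -0.340227)  len=0.1957
  (v19,v23,v24) [-++] → (-0.463, -1.58726, -0.340227)–(-0.463, -1.8419, -0.4375)  len=0.2726
  (v19,v24,v15) [-+-] → (-0.463, -1.8419, -0.4375)–(-0.463, -1.95348, -0.25695)  len=0.2122
  (v15,v24,v20) [-++] → (-0.463, -1.95348, -0.25695)–(-0.463, -2.11228, 0)  len=0.3021

Chained into 2 loop(s):
  loop 1: 10 segments, perimeter = 2.5060
  loop 2: 10 segments, perimeter = 2.5060
Total perimeter = 5.012

loops=2 perimeter=5.012


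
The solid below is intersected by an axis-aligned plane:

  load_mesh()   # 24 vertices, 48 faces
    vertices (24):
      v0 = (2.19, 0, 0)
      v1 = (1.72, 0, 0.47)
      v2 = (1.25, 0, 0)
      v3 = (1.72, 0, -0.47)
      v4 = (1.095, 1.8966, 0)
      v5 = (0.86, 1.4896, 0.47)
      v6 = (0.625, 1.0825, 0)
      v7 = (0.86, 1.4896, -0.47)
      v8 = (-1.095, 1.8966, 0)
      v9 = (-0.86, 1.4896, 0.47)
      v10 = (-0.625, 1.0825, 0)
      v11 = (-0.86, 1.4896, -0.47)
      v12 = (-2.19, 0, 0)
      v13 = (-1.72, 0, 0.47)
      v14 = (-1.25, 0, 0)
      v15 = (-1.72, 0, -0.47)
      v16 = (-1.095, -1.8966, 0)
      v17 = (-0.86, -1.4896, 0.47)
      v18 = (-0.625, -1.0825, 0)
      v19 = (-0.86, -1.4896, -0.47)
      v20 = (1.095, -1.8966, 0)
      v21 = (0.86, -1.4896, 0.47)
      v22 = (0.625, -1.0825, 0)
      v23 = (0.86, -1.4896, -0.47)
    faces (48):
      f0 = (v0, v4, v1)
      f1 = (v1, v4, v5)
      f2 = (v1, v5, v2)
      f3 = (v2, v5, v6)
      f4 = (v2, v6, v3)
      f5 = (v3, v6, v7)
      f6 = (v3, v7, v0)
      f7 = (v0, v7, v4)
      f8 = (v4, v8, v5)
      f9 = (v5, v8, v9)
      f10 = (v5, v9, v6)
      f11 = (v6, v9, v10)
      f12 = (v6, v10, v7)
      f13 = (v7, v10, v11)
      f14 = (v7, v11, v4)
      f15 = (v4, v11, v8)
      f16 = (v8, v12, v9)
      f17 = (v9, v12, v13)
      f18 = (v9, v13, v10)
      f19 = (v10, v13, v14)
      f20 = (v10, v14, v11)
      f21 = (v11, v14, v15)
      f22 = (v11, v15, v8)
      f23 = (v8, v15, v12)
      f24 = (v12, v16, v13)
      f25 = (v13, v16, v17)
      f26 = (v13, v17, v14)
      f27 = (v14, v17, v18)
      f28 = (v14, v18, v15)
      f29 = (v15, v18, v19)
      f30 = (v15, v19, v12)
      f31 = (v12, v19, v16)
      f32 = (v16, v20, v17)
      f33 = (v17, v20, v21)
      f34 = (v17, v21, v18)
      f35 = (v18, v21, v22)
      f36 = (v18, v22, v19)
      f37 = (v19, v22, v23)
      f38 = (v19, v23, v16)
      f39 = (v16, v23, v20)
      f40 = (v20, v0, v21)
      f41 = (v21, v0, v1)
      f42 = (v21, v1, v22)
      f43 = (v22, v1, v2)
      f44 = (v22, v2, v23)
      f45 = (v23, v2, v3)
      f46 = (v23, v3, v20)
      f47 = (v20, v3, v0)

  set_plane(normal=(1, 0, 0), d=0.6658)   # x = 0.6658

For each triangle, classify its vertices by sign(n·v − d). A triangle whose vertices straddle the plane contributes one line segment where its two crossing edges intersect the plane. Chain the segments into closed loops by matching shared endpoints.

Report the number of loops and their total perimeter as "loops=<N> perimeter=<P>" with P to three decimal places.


Straddling triangles (20 of 48):
  (v2,v5,v6) [++-] → (0.6658, 1.15318, 0.0816)–(0.6658, 1.01183, 0)  len=0.1632
  (v2,v6,v3) [+-+] → (0.6658, 1.01183, 0)–(0.6658, 1.04217, -0.0175123)  len=0.0350
  (v3,v6,v7) [+-+] → (0.6658, 1.04217, -0.0175123)–(0.6658, 1.15318, -0.0816)  len=0.1282
  (v4,v8,v5) [+-+] → (0.6658, 1.8966, 0)–(0.6658, 1.53003, 0.423313)  len=0.5600
  (v5,v8,v9) [+--] → (0.6658, 1.53003, 0.423313)–(0.6658, 1.4896, 0.47)  len=0.0618
  (v5,v9,v6) [+--] → (0.6658, 1.4896, 0.47)–(0.6658, 1.15318, 0.0816)  len=0.5138
  (v6,v10,v7) [--+] → (0.6658, 1.43636, -0.408536)–(0.6658, 1.15318, -0.0816)  len=0.4325
  (v7,v10,v11) [+--] → (0.6658, 1.43636, -0.408536)–(0.6658, 1.4896, -0.47)  len=0.0813
  (v7,v11,v4) [+-+] → (0.6658, 1.4896, -0.47)–(0.6658, 1.80725, -0.103184)  len=0.4852
  (v4,v11,v8) [+--] → (0.6658, 1.80725, -0.103184)–(0.6658, 1.8966, 0)  len=0.1365
  (v16,v20,v17) [-+-] → (0.6658, -1.8966, 0)–(0.6658, -1.80725, 0.103184)  len=0.1365
  (v17,v20,v21) [-++] → (0.6658, -1.80725, 0.103184)–(0.6658, -1.4896, 0.47)  len=0.4852
  (v17,v21,v18) [-+-] → (0.6658, -1.4896, 0.47)–(0.6658, -1.43636, 0.408536)  len=0.0813
  (v18,v21,v22) [-+-] → (0.6658, -1.43636, 0.408536)–(0.6658, -1.15318, 0.0816)  len=0.4325
  (v19,v22,v23) [--+] → (0.6658, -1.15318, -0.0816)–(0.6658, -1.4896, -0.47)  len=0.5138
  (v19,v23,v16) [-+-] → (0.6658, -1.4896, -0.47)–(0.6658, -1.53003, -0.423313)  len=0.0618
  (v16,v23,v20) [-++] → (0.6658, -1.53003, -0.423313)–(0.6658, -1.8966, 0)  len=0.5600
  (v21,v1,v22) [++-] → (0.6658, -1.04217, 0.0175123)–(0.6658, -1.15318, 0.0816)  len=0.1282
  (v22,v1,v2) [-++] → (0.6658, -1.04217, 0.0175123)–(0.6658, -1.01183, 0)  len=0.0350
  (v22,v2,v23) [-++] → (0.6658, -1.01183, 0)–(0.6658, -1.15318, -0.0816)  len=0.1632

Chained into 2 loop(s):
  loop 1: 10 segments, perimeter = 2.5976
  loop 2: 10 segments, perimeter = 2.5976
Total perimeter = 5.195

loops=2 perimeter=5.195


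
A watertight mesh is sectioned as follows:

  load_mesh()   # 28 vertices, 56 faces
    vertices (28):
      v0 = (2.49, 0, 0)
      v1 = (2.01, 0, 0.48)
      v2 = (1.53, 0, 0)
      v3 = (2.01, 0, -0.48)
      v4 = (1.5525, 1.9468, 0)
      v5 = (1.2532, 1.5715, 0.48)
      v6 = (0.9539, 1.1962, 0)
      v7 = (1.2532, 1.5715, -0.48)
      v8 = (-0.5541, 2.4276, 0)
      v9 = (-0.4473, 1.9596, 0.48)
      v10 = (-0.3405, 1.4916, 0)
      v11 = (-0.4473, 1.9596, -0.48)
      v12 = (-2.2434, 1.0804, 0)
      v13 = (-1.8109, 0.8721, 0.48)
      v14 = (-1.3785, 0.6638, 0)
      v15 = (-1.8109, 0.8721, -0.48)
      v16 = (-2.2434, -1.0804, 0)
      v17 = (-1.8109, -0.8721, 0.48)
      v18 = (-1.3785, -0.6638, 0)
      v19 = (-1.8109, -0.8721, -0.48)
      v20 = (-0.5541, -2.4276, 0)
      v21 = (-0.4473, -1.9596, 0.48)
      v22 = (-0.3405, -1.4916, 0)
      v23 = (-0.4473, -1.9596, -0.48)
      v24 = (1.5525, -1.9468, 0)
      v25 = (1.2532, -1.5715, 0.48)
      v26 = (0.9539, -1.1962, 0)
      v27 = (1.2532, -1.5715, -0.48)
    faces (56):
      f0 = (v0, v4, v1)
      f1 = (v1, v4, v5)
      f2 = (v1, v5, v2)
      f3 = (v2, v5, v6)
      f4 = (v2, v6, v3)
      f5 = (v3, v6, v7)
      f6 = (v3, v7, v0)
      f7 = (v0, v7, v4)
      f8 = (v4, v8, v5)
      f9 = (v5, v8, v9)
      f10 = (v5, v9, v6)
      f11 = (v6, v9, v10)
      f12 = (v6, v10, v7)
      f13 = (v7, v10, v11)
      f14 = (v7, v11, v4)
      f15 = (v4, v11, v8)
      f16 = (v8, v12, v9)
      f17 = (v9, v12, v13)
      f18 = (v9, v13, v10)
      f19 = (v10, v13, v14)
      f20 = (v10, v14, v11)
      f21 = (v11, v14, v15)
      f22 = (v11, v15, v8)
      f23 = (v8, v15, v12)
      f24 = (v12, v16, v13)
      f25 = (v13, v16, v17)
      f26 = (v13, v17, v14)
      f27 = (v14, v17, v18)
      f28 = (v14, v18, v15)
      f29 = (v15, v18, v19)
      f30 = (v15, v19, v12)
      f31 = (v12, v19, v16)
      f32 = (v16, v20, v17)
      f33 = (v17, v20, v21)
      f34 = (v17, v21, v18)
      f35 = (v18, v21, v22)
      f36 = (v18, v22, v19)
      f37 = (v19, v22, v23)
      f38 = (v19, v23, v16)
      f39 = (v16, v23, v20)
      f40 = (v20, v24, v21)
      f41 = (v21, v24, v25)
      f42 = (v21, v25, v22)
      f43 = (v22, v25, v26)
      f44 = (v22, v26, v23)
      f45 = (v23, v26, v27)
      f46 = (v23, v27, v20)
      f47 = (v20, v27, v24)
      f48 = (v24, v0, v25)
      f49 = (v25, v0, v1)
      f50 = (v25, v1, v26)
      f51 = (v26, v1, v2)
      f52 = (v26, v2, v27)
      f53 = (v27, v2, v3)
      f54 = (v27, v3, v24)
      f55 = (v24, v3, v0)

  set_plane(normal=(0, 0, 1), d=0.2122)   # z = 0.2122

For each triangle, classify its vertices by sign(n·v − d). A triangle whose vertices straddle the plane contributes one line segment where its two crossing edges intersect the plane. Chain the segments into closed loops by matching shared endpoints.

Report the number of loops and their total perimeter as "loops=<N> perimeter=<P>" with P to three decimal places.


Straddling triangles (28 of 56):
  (v0,v4,v1) [--+] → (1.75475, 1.08615, 0.2122)–(2.2778, 0, 0.2122)  len=1.2055
  (v1,v4,v5) [+-+] → (1.75475, 1.08615, 0.2122)–(1.42018, 1.78089, 0.2122)  len=0.7711
  (v1,v5,v2) [++-] → (1.40763, 0.694734, 0.2122)–(1.7422, 0, 0.2122)  len=0.7711
  (v2,v5,v6) [-+-] → (1.40763, 0.694734, 0.2122)–(1.08622, 1.36211, 0.2122)  len=0.7407
  (v4,v8,v5) [--+] → (0.244877, 2.04913, 0.2122)–(1.42018, 1.78089, 0.2122)  len=1.2055
  (v5,v8,v9) [+-+] → (0.244877, 2.04913, 0.2122)–(-0.506885, 2.22071, 0.2122)  len=0.7711
  (v5,v9,v6) [++-] → (0.334453, 1.53369, 0.2122)–(1.08622, 1.36211, 0.2122)  len=0.7711
  (v6,v9,v10) [-+-] → (0.334453, 1.53369, 0.2122)–(-0.387715, 1.6985, 0.2122)  len=0.7407
  (v8,v12,v9) [--+] → (-1.44937, 1.46908, 0.2122)–(-0.506885, 2.22071, 0.2122)  len=1.2055
  (v9,v12,v13) [+-+] → (-1.44937, 1.46908, 0.2122)–(-2.0522, 0.988314, 0.2122)  len=0.7711
  (v9,v13,v10) [++-] → (-0.990539, 1.21773, 0.2122)–(-0.387715, 1.6985, 0.2122)  len=0.7711
  (v10,v13,v14) [-+-] → (-0.990539, 1.21773, 0.2122)–(-1.56966, 0.755886, 0.2122)  len=0.7407
  (v12,v16,v13) [--+] → (-2.0522, -0.217232, 0.2122)–(-2.0522, 0.988314, 0.2122)  len=1.2055
  (v13,v16,v17) [+-+] → (-2.0522, -0.217232, 0.2122)–(-2.0522, -0.988314, 0.2122)  len=0.7711
  (v13,v17,v14) [++-] → (-1.56966, -0.0151958, 0.2122)–(-1.56966, 0.755886, 0.2122)  len=0.7711
  (v14,v17,v18) [-+-] → (-1.56966, -0.0151958, 0.2122)–(-1.56966, -0.755886, 0.2122)  len=0.7407
  (v16,v20,v17) [--+] → (-1.10971, -1.73994, 0.2122)–(-2.0522, -0.988314, 0.2122)  len=1.2055
  (v17,v20,v21) [+-+] → (-1.10971, -1.73994, 0.2122)–(-0.506885, -2.22071, 0.2122)  len=0.7711
  (v17,v21,v18) [++-] → (-0.966832, -1.23665, 0.2122)–(-1.56966, -0.755886, 0.2122)  len=0.7711
  (v18,v21,v22) [-+-] → (-0.966832, -1.23665, 0.2122)–(-0.387715, -1.6985, 0.2122)  len=0.7407
  (v20,v24,v21) [--+] → (0.668422, -1.95246, 0.2122)–(-0.506885, -2.22071, 0.2122)  len=1.2055
  (v21,v24,v25) [+-+] → (0.668422, -1.95246, 0.2122)–(1.42018, -1.78089, 0.2122)  len=0.7711
  (v21,v25,v22) [++-] → (0.364048, -1.52692, 0.2122)–(-0.387715, -1.6985, 0.2122)  len=0.7711
  (v22,v25,v26) [-+-] → (0.364048, -1.52692, 0.2122)–(1.08622, -1.36211, 0.2122)  len=0.7407
  (v24,v0,v25) [--+] → (1.94323, -0.694734, 0.2122)–(1.42018, -1.78089, 0.2122)  len=1.2055
  (v25,v0,v1) [+-+] → (1.94323, -0.694734, 0.2122)–(2.2778, 0, 0.2122)  len=0.7711
  (v25,v1,v26) [++-] → (1.42078, -0.66738, 0.2122)–(1.08622, -1.36211, 0.2122)  len=0.7711
  (v26,v1,v2) [-+-] → (1.42078, -0.66738, 0.2122)–(1.7422, 0, 0.2122)  len=0.7407

Chained into 2 loop(s):
  loop 1: 14 segments, perimeter = 13.8362
  loop 2: 14 segments, perimeter = 10.5827
Total perimeter = 24.419

loops=2 perimeter=24.419


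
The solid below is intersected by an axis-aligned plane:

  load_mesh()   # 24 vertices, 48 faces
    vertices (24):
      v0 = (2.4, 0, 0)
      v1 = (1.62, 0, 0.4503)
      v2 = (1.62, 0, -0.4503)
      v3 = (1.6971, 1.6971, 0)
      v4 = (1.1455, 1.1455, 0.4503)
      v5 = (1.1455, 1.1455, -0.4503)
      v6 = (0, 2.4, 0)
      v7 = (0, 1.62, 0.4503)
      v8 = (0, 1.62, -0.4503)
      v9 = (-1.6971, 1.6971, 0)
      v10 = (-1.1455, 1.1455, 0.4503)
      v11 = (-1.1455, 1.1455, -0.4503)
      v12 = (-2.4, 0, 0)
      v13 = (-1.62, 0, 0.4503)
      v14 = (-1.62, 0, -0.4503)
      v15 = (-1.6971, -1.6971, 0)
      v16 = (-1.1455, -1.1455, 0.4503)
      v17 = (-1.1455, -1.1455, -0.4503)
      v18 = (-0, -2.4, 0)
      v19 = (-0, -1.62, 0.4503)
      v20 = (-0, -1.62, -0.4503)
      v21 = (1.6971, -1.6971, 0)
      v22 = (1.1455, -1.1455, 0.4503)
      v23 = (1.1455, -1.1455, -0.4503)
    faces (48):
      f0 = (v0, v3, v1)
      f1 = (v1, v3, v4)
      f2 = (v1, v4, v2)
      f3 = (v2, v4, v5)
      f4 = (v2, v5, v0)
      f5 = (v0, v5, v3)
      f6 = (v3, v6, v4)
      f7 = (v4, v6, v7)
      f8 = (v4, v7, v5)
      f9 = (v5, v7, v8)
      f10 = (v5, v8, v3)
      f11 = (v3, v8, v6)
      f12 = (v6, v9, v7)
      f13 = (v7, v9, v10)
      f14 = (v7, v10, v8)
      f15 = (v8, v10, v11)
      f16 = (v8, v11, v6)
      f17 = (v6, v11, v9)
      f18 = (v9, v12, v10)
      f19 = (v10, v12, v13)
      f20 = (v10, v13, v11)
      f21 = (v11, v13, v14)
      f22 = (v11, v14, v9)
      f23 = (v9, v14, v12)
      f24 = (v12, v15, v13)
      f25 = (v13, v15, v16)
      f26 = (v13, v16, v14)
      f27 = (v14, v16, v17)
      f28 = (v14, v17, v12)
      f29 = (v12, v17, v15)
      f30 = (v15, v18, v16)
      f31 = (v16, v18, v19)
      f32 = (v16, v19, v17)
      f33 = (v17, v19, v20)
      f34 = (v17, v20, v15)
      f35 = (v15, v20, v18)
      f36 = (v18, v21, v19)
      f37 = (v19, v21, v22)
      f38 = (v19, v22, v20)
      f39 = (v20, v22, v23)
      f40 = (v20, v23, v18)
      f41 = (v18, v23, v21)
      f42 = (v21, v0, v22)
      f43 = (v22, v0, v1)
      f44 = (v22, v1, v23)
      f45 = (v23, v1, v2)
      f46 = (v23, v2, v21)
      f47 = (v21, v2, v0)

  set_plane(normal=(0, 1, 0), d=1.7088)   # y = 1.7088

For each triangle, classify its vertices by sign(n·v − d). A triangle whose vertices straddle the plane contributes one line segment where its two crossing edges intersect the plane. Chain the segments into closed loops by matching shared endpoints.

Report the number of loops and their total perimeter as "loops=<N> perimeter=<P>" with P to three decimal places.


loops=1 perimeter=6.864

Straddling triangles (6 of 48):
  (v3,v6,v4) [-+-] → (1.66885, 1.7088, 0)–(0.631144, 1.7088, 0.248105)  len=1.0670
  (v4,v6,v7) [-+-] → (0.631144, 1.7088, 0.248105)–(0, 1.7088, 0.399035)  len=0.6489
  (v3,v8,v6) [--+] → (0, 1.7088, -0.399035)–(1.66885, 1.7088, 0)  len=1.7159
  (v6,v9,v7) [+--] → (-1.66885, 1.7088, 0)–(0, 1.7088, 0.399035)  len=1.7159
  (v8,v11,v6) [--+] → (-0.631144, 1.7088, -0.248105)–(0, 1.7088, -0.399035)  len=0.6489
  (v6,v11,v9) [+--] → (-0.631144, 1.7088, -0.248105)–(-1.66885, 1.7088, 0)  len=1.0670

Chained into 1 loop(s):
  loop 1: 6 segments, perimeter = 6.8636
Total perimeter = 6.864


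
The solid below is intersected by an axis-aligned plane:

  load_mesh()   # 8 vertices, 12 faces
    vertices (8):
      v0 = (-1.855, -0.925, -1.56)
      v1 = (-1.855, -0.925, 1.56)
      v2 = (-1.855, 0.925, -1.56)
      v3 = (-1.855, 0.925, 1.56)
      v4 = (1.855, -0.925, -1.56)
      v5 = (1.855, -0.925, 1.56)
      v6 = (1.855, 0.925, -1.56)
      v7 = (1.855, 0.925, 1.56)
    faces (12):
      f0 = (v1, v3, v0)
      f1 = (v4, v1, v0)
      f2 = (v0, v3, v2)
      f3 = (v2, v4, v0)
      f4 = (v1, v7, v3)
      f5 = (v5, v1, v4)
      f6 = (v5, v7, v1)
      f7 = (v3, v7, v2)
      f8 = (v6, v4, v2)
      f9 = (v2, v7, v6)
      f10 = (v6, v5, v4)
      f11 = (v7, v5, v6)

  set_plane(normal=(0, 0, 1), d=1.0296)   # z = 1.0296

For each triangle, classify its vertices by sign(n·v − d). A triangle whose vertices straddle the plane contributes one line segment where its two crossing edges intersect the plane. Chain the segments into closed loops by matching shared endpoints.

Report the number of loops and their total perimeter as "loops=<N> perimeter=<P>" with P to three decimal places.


loops=1 perimeter=11.120

Straddling triangles (8 of 12):
  (v1,v3,v0) [++-] → (-1.855, 0.6105, 1.0296)–(-1.855, -0.925, 1.0296)  len=1.5355
  (v4,v1,v0) [-+-] → (-1.2243, -0.925, 1.0296)–(-1.855, -0.925, 1.0296)  len=0.6307
  (v0,v3,v2) [-+-] → (-1.855, 0.6105, 1.0296)–(-1.855, 0.925, 1.0296)  len=0.3145
  (v5,v1,v4) [++-] → (-1.2243, -0.925, 1.0296)–(1.855, -0.925, 1.0296)  len=3.0793
  (v3,v7,v2) [++-] → (1.2243, 0.925, 1.0296)–(-1.855, 0.925, 1.0296)  len=3.0793
  (v2,v7,v6) [-+-] → (1.2243, 0.925, 1.0296)–(1.855, 0.925, 1.0296)  len=0.6307
  (v6,v5,v4) [-+-] → (1.855, -0.6105, 1.0296)–(1.855, -0.925, 1.0296)  len=0.3145
  (v7,v5,v6) [++-] → (1.855, -0.6105, 1.0296)–(1.855, 0.925, 1.0296)  len=1.5355

Chained into 1 loop(s):
  loop 1: 8 segments, perimeter = 11.1200
Total perimeter = 11.120


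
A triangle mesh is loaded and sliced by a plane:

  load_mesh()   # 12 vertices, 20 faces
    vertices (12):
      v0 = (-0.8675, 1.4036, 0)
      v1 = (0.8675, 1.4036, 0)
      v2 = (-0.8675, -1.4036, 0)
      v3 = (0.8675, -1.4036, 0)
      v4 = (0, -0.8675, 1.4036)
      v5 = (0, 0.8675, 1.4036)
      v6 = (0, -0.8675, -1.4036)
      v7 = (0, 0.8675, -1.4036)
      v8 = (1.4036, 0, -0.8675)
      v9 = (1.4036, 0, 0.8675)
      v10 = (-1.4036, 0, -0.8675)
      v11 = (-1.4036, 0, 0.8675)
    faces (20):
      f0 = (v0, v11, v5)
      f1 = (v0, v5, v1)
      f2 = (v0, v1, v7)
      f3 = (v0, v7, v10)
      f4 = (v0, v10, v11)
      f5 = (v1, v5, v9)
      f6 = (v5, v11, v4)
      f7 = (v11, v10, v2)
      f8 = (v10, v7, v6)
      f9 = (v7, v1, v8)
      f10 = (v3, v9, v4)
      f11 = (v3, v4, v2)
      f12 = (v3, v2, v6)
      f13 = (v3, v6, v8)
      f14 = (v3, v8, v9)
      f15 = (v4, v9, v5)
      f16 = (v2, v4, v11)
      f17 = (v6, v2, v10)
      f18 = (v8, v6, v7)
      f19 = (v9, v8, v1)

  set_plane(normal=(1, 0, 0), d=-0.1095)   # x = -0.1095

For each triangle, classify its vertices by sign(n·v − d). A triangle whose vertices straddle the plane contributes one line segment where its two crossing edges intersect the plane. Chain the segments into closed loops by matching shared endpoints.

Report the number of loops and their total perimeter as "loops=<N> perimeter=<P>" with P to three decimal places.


Straddling triangles (10 of 20):
  (v0,v11,v5) [--+] → (-0.1095, 0.799823, 1.36178)–(-0.1095, 0.935169, 1.22643)  len=0.1914
  (v0,v5,v1) [-++] → (-0.1095, 0.935169, 1.22643)–(-0.1095, 1.4036, 0)  len=1.3128
  (v0,v1,v7) [-++] → (-0.1095, 1.4036, 0)–(-0.1095, 0.935169, -1.22643)  len=1.3128
  (v0,v7,v10) [-+-] → (-0.1095, 0.935169, -1.22643)–(-0.1095, 0.799823, -1.36178)  len=0.1914
  (v5,v11,v4) [+-+] → (-0.1095, 0.799823, 1.36178)–(-0.1095, -0.799823, 1.36178)  len=1.5996
  (v10,v7,v6) [-++] → (-0.1095, 0.799823, -1.36178)–(-0.1095, -0.799823, -1.36178)  len=1.5996
  (v3,v4,v2) [++-] → (-0.1095, -0.935169, 1.22643)–(-0.1095, -1.4036, 0)  len=1.3128
  (v3,v2,v6) [+-+] → (-0.1095, -1.4036, 0)–(-0.1095, -0.935169, -1.22643)  len=1.3128
  (v2,v4,v11) [-+-] → (-0.1095, -0.935169, 1.22643)–(-0.1095, -0.799823, 1.36178)  len=0.1914
  (v6,v2,v10) [+--] → (-0.1095, -0.935169, -1.22643)–(-0.1095, -0.799823, -1.36178)  len=0.1914

Chained into 1 loop(s):
  loop 1: 10 segments, perimeter = 9.2163
Total perimeter = 9.216

loops=1 perimeter=9.216


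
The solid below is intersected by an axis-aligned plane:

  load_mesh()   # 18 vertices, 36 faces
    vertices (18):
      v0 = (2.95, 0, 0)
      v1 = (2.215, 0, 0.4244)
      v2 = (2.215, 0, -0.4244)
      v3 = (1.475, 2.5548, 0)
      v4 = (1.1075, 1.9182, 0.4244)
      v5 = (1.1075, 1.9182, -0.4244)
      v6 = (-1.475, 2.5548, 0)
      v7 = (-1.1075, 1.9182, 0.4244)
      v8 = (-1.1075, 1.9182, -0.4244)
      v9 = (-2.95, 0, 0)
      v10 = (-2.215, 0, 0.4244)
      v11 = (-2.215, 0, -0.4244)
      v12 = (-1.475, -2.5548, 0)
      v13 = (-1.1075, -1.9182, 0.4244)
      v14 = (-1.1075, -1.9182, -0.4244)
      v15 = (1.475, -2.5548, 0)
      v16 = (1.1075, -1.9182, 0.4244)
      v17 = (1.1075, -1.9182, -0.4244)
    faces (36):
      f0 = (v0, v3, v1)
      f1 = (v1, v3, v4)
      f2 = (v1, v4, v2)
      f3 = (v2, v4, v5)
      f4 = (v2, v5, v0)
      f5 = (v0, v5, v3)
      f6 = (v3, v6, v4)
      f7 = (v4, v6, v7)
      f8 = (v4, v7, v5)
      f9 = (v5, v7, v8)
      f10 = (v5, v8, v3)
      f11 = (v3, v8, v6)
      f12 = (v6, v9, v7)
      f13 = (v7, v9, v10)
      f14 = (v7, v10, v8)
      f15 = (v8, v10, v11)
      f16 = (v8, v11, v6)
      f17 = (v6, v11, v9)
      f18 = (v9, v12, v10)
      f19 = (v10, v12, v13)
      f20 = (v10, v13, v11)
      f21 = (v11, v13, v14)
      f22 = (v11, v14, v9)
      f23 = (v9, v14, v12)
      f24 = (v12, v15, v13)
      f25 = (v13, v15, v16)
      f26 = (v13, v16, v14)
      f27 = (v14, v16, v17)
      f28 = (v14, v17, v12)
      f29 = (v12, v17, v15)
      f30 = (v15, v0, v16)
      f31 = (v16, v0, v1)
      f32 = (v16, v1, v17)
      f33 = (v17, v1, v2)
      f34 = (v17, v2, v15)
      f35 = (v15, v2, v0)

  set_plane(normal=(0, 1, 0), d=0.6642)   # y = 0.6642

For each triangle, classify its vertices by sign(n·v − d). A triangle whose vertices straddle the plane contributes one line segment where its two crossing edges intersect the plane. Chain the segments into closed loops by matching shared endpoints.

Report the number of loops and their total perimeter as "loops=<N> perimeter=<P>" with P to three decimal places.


Straddling triangles (12 of 36):
  (v0,v3,v1) [-+-] → (2.56653, 0.6642, 0)–(2.02261, 0.6642, 0.314064)  len=0.6281
  (v1,v3,v4) [-++] → (2.02261, 0.6642, 0.314064)–(1.83151, 0.6642, 0.4244)  len=0.2207
  (v1,v4,v2) [-+-] → (1.83151, 0.6642, 0.4244)–(1.83151, 0.6642, -0.130493)  len=0.5549
  (v2,v4,v5) [-++] → (1.83151, 0.6642, -0.130493)–(1.83151, 0.6642, -0.4244)  len=0.2939
  (v2,v5,v0) [-+-] → (1.83151, 0.6642, -0.4244)–(2.31201, 0.6642, -0.146954)  len=0.5548
  (v0,v5,v3) [-++] → (2.31201, 0.6642, -0.146954)–(2.56653, 0.6642, 0)  len=0.2939
  (v6,v9,v7) [+-+] → (-2.56653, 0.6642, 0)–(-2.31201, 0.6642, 0.146954)  len=0.2939
  (v7,v9,v10) [+--] → (-2.31201, 0.6642, 0.146954)–(-1.83151, 0.6642, 0.4244)  len=0.5548
  (v7,v10,v8) [+-+] → (-1.83151, 0.6642, 0.4244)–(-1.83151, 0.6642, 0.130493)  len=0.2939
  (v8,v10,v11) [+--] → (-1.83151, 0.6642, 0.130493)–(-1.83151, 0.6642, -0.4244)  len=0.5549
  (v8,v11,v6) [+-+] → (-1.83151, 0.6642, -0.4244)–(-2.02261, 0.6642, -0.314064)  len=0.2207
  (v6,v11,v9) [+--] → (-2.02261, 0.6642, -0.314064)–(-2.56653, 0.6642, 0)  len=0.6281

Chained into 2 loop(s):
  loop 1: 6 segments, perimeter = 2.5463
  loop 2: 6 segments, perimeter = 2.5463
Total perimeter = 5.093

loops=2 perimeter=5.093
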